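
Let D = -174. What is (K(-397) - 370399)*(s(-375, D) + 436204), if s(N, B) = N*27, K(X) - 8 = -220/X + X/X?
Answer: -62652620384190/397 ≈ -1.5782e+11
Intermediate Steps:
K(X) = 9 - 220/X (K(X) = 8 + (-220/X + X/X) = 8 + (-220/X + 1) = 8 + (1 - 220/X) = 9 - 220/X)
s(N, B) = 27*N
(K(-397) - 370399)*(s(-375, D) + 436204) = ((9 - 220/(-397)) - 370399)*(27*(-375) + 436204) = ((9 - 220*(-1/397)) - 370399)*(-10125 + 436204) = ((9 + 220/397) - 370399)*426079 = (3793/397 - 370399)*426079 = -147044610/397*426079 = -62652620384190/397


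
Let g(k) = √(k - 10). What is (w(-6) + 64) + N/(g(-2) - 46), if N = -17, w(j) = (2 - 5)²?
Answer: 78063/1064 + 17*I*√3/1064 ≈ 73.367 + 0.027674*I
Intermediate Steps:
w(j) = 9 (w(j) = (-3)² = 9)
g(k) = √(-10 + k)
(w(-6) + 64) + N/(g(-2) - 46) = (9 + 64) - 17/(√(-10 - 2) - 46) = 73 - 17/(√(-12) - 46) = 73 - 17/(2*I*√3 - 46) = 73 - 17/(-46 + 2*I*√3)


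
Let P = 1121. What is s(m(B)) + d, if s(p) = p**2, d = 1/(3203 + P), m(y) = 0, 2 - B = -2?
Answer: 1/4324 ≈ 0.00023127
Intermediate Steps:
B = 4 (B = 2 - 1*(-2) = 2 + 2 = 4)
d = 1/4324 (d = 1/(3203 + 1121) = 1/4324 ≈ 0.00023127)
s(m(B)) + d = 0**2 + 1/4324 = 0 + 1/4324 = 1/4324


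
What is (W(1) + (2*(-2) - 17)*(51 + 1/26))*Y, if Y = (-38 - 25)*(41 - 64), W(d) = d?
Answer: -40341609/26 ≈ -1.5516e+6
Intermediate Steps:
Y = 1449 (Y = -63*(-23) = 1449)
(W(1) + (2*(-2) - 17)*(51 + 1/26))*Y = (1 + (2*(-2) - 17)*(51 + 1/26))*1449 = (1 + (-4 - 17)*(51 + 1/26))*1449 = (1 - 21*1327/26)*1449 = (1 - 27867/26)*1449 = -27841/26*1449 = -40341609/26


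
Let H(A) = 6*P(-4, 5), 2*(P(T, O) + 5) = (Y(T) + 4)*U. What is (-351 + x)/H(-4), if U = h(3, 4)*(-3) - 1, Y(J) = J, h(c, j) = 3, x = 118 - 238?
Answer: 157/10 ≈ 15.700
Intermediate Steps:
x = -120
U = -10 (U = 3*(-3) - 1 = -9 - 1 = -10)
P(T, O) = -25 - 5*T (P(T, O) = -5 + ((T + 4)*(-10))/2 = -5 + ((4 + T)*(-10))/2 = -5 + (-40 - 10*T)/2 = -5 + (-20 - 5*T) = -25 - 5*T)
H(A) = -30 (H(A) = 6*(-25 - 5*(-4)) = 6*(-25 + 20) = 6*(-5) = -30)
(-351 + x)/H(-4) = (-351 - 120)/(-30) = -471*(-1/30) = 157/10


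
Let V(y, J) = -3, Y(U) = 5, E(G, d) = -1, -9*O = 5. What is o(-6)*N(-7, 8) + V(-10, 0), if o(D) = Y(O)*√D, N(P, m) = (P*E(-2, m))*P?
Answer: -3 - 245*I*√6 ≈ -3.0 - 600.13*I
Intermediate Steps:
O = -5/9 (O = -⅑*5 = -5/9 ≈ -0.55556)
N(P, m) = -P² (N(P, m) = (P*(-1))*P = (-P)*P = -P²)
o(D) = 5*√D
o(-6)*N(-7, 8) + V(-10, 0) = (5*√(-6))*(-1*(-7)²) - 3 = (5*(I*√6))*(-1*49) - 3 = (5*I*√6)*(-49) - 3 = -245*I*√6 - 3 = -3 - 245*I*√6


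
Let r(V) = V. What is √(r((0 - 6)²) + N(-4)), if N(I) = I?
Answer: 4*√2 ≈ 5.6569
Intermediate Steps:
√(r((0 - 6)²) + N(-4)) = √((0 - 6)² - 4) = √((-6)² - 4) = √(36 - 4) = √32 = 4*√2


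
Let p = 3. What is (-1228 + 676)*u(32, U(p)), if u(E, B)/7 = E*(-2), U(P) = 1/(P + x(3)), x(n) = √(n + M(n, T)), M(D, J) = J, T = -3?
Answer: 247296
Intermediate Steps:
x(n) = √(-3 + n) (x(n) = √(n - 3) = √(-3 + n))
U(P) = 1/P (U(P) = 1/(P + √(-3 + 3)) = 1/(P + √0) = 1/(P + 0) = 1/P)
u(E, B) = -14*E (u(E, B) = 7*(E*(-2)) = 7*(-2*E) = -14*E)
(-1228 + 676)*u(32, U(p)) = (-1228 + 676)*(-14*32) = -552*(-448) = 247296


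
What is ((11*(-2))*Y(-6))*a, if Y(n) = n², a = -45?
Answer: 35640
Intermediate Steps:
((11*(-2))*Y(-6))*a = ((11*(-2))*(-6)²)*(-45) = -22*36*(-45) = -792*(-45) = 35640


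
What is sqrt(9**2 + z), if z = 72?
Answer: 3*sqrt(17) ≈ 12.369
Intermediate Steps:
sqrt(9**2 + z) = sqrt(9**2 + 72) = sqrt(81 + 72) = sqrt(153) = 3*sqrt(17)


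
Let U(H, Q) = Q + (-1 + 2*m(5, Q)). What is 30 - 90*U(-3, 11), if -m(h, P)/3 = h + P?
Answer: 7770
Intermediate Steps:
m(h, P) = -3*P - 3*h (m(h, P) = -3*(h + P) = -3*(P + h) = -3*P - 3*h)
U(H, Q) = -31 - 5*Q (U(H, Q) = Q + (-1 + 2*(-3*Q - 3*5)) = Q + (-1 + 2*(-3*Q - 15)) = Q + (-1 + 2*(-15 - 3*Q)) = Q + (-1 + (-30 - 6*Q)) = Q + (-31 - 6*Q) = -31 - 5*Q)
30 - 90*U(-3, 11) = 30 - 90*(-31 - 5*11) = 30 - 90*(-31 - 55) = 30 - 90*(-86) = 30 + 7740 = 7770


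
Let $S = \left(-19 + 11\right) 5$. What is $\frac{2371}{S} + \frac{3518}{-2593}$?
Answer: $- \frac{6288723}{103720} \approx -60.632$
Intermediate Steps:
$S = -40$ ($S = \left(-8\right) 5 = -40$)
$\frac{2371}{S} + \frac{3518}{-2593} = \frac{2371}{-40} + \frac{3518}{-2593} = 2371 \left(- \frac{1}{40}\right) + 3518 \left(- \frac{1}{2593}\right) = - \frac{2371}{40} - \frac{3518}{2593} = - \frac{6288723}{103720}$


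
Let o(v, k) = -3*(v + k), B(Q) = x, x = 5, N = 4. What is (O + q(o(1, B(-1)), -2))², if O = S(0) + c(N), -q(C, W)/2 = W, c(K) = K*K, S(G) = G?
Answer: 400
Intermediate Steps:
B(Q) = 5
o(v, k) = -3*k - 3*v (o(v, k) = -3*(k + v) = -3*k - 3*v)
c(K) = K²
q(C, W) = -2*W
O = 16 (O = 0 + 4² = 0 + 16 = 16)
(O + q(o(1, B(-1)), -2))² = (16 - 2*(-2))² = (16 + 4)² = 20² = 400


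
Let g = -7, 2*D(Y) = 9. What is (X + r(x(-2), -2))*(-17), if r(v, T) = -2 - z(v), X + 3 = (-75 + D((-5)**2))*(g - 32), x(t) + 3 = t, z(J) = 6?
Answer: -93109/2 ≈ -46555.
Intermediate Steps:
D(Y) = 9/2 (D(Y) = (1/2)*9 = 9/2)
x(t) = -3 + t
X = 5493/2 (X = -3 + (-75 + 9/2)*(-7 - 32) = -3 - 141/2*(-39) = -3 + 5499/2 = 5493/2 ≈ 2746.5)
r(v, T) = -8 (r(v, T) = -2 - 1*6 = -2 - 6 = -8)
(X + r(x(-2), -2))*(-17) = (5493/2 - 8)*(-17) = (5477/2)*(-17) = -93109/2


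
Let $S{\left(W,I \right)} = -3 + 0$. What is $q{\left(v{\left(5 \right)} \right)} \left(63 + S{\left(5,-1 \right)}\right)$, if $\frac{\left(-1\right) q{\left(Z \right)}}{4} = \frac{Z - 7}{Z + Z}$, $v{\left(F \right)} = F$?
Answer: $48$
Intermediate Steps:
$S{\left(W,I \right)} = -3$
$q{\left(Z \right)} = - \frac{2 \left(-7 + Z\right)}{Z}$ ($q{\left(Z \right)} = - 4 \frac{Z - 7}{Z + Z} = - 4 \frac{-7 + Z}{2 Z} = - \frac{2 \left(-7 + Z\right)}{Z}$)
$q{\left(v{\left(5 \right)} \right)} \left(63 + S{\left(5,-1 \right)}\right) = \left(-2 + \frac{14}{5}\right) \left(63 - 3\right) = \left(-2 + 14 \cdot \frac{1}{5}\right) 60 = \left(-2 + \frac{14}{5}\right) 60 = \frac{4}{5} \cdot 60 = 48$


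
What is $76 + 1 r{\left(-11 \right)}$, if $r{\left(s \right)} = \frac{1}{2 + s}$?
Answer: $\frac{683}{9} \approx 75.889$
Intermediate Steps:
$76 + 1 r{\left(-11 \right)} = 76 + 1 \frac{1}{2 - 11} = 76 + 1 \frac{1}{-9} = 76 + 1 \left(- \frac{1}{9}\right) = 76 - \frac{1}{9} = \frac{683}{9}$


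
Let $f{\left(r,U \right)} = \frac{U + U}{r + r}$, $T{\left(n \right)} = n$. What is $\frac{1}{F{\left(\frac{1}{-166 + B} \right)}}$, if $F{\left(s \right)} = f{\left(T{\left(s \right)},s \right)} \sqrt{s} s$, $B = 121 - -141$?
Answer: $384 \sqrt{6} \approx 940.6$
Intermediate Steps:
$f{\left(r,U \right)} = \frac{U}{r}$ ($f{\left(r,U \right)} = \frac{2 U}{2 r} = 2 U \frac{1}{2 r} = \frac{U}{r}$)
$B = 262$ ($B = 121 + 141 = 262$)
$F{\left(s \right)} = s^{\frac{3}{2}}$ ($F{\left(s \right)} = \frac{s}{s} \sqrt{s} s = 1 \sqrt{s} s = \sqrt{s} s = s^{\frac{3}{2}}$)
$\frac{1}{F{\left(\frac{1}{-166 + B} \right)}} = \frac{1}{\left(\frac{1}{-166 + 262}\right)^{\frac{3}{2}}} = \frac{1}{\left(\frac{1}{96}\right)^{\frac{3}{2}}} = \frac{1}{\frac{1}{2304} \sqrt{6}} = 384 \sqrt{6}$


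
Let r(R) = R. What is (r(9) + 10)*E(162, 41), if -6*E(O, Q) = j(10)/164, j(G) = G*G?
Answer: -475/246 ≈ -1.9309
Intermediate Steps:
j(G) = G**2
E(O, Q) = -25/246 (E(O, Q) = -10**2/(6*164) = -50/(3*164) = -1/6*25/41 = -25/246)
(r(9) + 10)*E(162, 41) = (9 + 10)*(-25/246) = 19*(-25/246) = -475/246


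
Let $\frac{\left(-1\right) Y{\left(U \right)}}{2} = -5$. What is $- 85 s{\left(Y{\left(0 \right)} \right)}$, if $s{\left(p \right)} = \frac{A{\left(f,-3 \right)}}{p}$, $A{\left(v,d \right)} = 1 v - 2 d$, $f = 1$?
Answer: $- \frac{119}{2} \approx -59.5$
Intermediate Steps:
$Y{\left(U \right)} = 10$ ($Y{\left(U \right)} = \left(-2\right) \left(-5\right) = 10$)
$A{\left(v,d \right)} = v - 2 d$
$s{\left(p \right)} = \frac{7}{p}$ ($s{\left(p \right)} = \frac{1 - -6}{p} = \frac{1 + 6}{p} = \frac{7}{p}$)
$- 85 s{\left(Y{\left(0 \right)} \right)} = - 85 \cdot \frac{7}{10} = - 85 \cdot 7 \cdot \frac{1}{10} = \left(-85\right) \frac{7}{10} = - \frac{119}{2}$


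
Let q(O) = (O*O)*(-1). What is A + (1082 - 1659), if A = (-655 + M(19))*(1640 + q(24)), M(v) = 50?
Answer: -644297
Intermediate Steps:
q(O) = -O² (q(O) = O²*(-1) = -O²)
A = -643720 (A = (-655 + 50)*(1640 - 1*24²) = -605*(1640 - 1*576) = -605*(1640 - 576) = -605*1064 = -643720)
A + (1082 - 1659) = -643720 + (1082 - 1659) = -643720 - 577 = -644297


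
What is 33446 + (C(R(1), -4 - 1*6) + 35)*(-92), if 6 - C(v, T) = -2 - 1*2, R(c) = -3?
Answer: 29306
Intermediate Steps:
C(v, T) = 10 (C(v, T) = 6 - (-2 - 1*2) = 6 - (-2 - 2) = 6 - 1*(-4) = 6 + 4 = 10)
33446 + (C(R(1), -4 - 1*6) + 35)*(-92) = 33446 + (10 + 35)*(-92) = 33446 + 45*(-92) = 33446 - 4140 = 29306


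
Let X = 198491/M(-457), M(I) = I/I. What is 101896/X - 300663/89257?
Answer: -50583968261/17716711187 ≈ -2.8552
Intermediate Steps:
M(I) = 1
X = 198491 (X = 198491/1 = 198491*1 = 198491)
101896/X - 300663/89257 = 101896/198491 - 300663/89257 = -50583968261/17716711187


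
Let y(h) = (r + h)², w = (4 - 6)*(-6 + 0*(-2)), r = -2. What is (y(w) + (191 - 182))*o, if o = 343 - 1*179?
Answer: 17876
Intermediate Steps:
w = 12 (w = -2*(-6 + 0) = -2*(-6) = 12)
y(h) = (-2 + h)²
o = 164 (o = 343 - 179 = 164)
(y(w) + (191 - 182))*o = ((-2 + 12)² + (191 - 182))*164 = (10² + 9)*164 = (100 + 9)*164 = 109*164 = 17876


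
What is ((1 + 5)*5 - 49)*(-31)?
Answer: 589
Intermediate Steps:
((1 + 5)*5 - 49)*(-31) = (6*5 - 49)*(-31) = (30 - 49)*(-31) = -19*(-31) = 589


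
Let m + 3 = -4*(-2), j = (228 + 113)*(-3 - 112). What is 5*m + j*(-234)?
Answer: 9176335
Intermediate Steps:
j = -39215 (j = 341*(-115) = -39215)
m = 5 (m = -3 - 4*(-2) = -3 + 8 = 5)
5*m + j*(-234) = 5*5 - 39215*(-234) = 25 + 9176310 = 9176335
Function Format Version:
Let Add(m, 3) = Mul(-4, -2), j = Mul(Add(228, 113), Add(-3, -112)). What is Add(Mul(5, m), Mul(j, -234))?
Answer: 9176335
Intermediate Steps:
j = -39215 (j = Mul(341, -115) = -39215)
m = 5 (m = Add(-3, Mul(-4, -2)) = Add(-3, 8) = 5)
Add(Mul(5, m), Mul(j, -234)) = Add(Mul(5, 5), Mul(-39215, -234)) = Add(25, 9176310) = 9176335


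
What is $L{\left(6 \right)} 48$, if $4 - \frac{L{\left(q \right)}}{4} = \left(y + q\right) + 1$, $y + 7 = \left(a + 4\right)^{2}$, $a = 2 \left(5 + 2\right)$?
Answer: $-61440$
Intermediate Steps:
$a = 14$ ($a = 2 \cdot 7 = 14$)
$y = 317$ ($y = -7 + \left(14 + 4\right)^{2} = -7 + 18^{2} = -7 + 324 = 317$)
$L{\left(q \right)} = -1256 - 4 q$ ($L{\left(q \right)} = 16 - 4 \left(\left(317 + q\right) + 1\right) = 16 - 4 \left(318 + q\right) = 16 - \left(1272 + 4 q\right) = -1256 - 4 q$)
$L{\left(6 \right)} 48 = \left(-1256 - 24\right) 48 = \left(-1280\right) 48 = -61440$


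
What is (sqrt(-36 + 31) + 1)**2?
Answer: (1 + I*sqrt(5))**2 ≈ -4.0 + 4.4721*I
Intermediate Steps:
(sqrt(-36 + 31) + 1)**2 = (sqrt(-5) + 1)**2 = (I*sqrt(5) + 1)**2 = (1 + I*sqrt(5))**2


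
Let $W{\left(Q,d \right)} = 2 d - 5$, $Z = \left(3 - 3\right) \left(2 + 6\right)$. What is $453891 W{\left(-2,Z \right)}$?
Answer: $-2269455$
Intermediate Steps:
$Z = 0$ ($Z = 0 \cdot 8 = 0$)
$W{\left(Q,d \right)} = -5 + 2 d$
$453891 W{\left(-2,Z \right)} = 453891 \left(-5 + 2 \cdot 0\right) = 453891 \left(-5 + 0\right) = 453891 \left(-5\right) = -2269455$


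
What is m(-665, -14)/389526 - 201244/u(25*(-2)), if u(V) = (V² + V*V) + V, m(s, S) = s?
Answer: -13065510349/321358950 ≈ -40.657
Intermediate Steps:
u(V) = V + 2*V² (u(V) = (V² + V²) + V = 2*V² + V = V + 2*V²)
m(-665, -14)/389526 - 201244/u(25*(-2)) = -665/389526 - 201244*(-1/(50*(1 + 2*(25*(-2))))) = -665*1/389526 - 201244*(-1/(50*(1 + 2*(-50)))) = -665/389526 - 201244*(-1/(50*(1 - 100))) = -665/389526 - 201244/((-50*(-99))) = -665/389526 - 201244/4950 = -665/389526 - 201244*1/4950 = -665/389526 - 100622/2475 = -13065510349/321358950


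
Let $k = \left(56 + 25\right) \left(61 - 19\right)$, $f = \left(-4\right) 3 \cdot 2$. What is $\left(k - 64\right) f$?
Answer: $-80112$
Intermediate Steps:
$f = -24$ ($f = \left(-12\right) 2 = -24$)
$k = 3402$ ($k = 81 \cdot 42 = 3402$)
$\left(k - 64\right) f = \left(3402 - 64\right) \left(-24\right) = 3338 \left(-24\right) = -80112$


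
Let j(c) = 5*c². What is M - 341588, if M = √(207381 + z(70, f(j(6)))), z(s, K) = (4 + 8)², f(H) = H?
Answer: -341588 + 5*√8301 ≈ -3.4113e+5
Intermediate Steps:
z(s, K) = 144 (z(s, K) = 12² = 144)
M = 5*√8301 (M = √(207381 + 144) = √207525 = 5*√8301 ≈ 455.55)
M - 341588 = 5*√8301 - 341588 = -341588 + 5*√8301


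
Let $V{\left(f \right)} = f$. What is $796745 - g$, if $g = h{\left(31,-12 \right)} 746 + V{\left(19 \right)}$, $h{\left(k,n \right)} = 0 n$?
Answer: $796726$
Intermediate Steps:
$h{\left(k,n \right)} = 0$
$g = 19$ ($g = 0 \cdot 746 + 19 = 0 + 19 = 19$)
$796745 - g = 796745 - 19 = 796726$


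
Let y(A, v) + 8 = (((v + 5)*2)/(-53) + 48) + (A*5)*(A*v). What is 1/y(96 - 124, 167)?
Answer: 53/34697696 ≈ 1.5275e-6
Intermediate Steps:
y(A, v) = 2110/53 - 2*v/53 + 5*v*A² (y(A, v) = -8 + ((((v + 5)*2)/(-53) + 48) + (A*5)*(A*v)) = -8 + ((((5 + v)*2)*(-1/53) + 48) + (5*A)*(A*v)) = -8 + (((10 + 2*v)*(-1/53) + 48) + 5*v*A²) = -8 + (((-10/53 - 2*v/53) + 48) + 5*v*A²) = -8 + ((2534/53 - 2*v/53) + 5*v*A²) = -8 + (2534/53 - 2*v/53 + 5*v*A²) = 2110/53 - 2*v/53 + 5*v*A²)
1/y(96 - 124, 167) = 1/(2110/53 - 2/53*167 + 5*167*(96 - 124)²) = 1/(2110/53 - 334/53 + 5*167*(-28)²) = 1/(2110/53 - 334/53 + 5*167*784) = 1/(2110/53 - 334/53 + 654640) = 1/(34697696/53) = 53/34697696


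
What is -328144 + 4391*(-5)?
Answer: -350099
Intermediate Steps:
-328144 + 4391*(-5) = -328144 - 21955 = -350099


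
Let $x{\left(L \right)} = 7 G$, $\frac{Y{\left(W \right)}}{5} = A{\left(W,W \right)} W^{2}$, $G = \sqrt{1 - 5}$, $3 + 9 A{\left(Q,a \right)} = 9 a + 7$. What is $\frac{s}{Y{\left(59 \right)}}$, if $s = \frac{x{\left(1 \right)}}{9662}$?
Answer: $\frac{63 i}{44984701925} \approx 1.4005 \cdot 10^{-9} i$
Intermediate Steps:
$A{\left(Q,a \right)} = \frac{4}{9} + a$ ($A{\left(Q,a \right)} = - \frac{1}{3} + \frac{9 a + 7}{9} = - \frac{1}{3} + \frac{7 + 9 a}{9} = - \frac{1}{3} + \left(\frac{7}{9} + a\right) = \frac{4}{9} + a$)
$G = 2 i$ ($G = \sqrt{-4} = 2 i \approx 2.0 i$)
$Y{\left(W \right)} = 5 W^{2} \left(\frac{4}{9} + W\right)$ ($Y{\left(W \right)} = 5 \left(\frac{4}{9} + W\right) W^{2} = 5 W^{2} \left(\frac{4}{9} + W\right)$)
$x{\left(L \right)} = 14 i$ ($x{\left(L \right)} = 7 \cdot 2 i = 14 i$)
$s = \frac{7 i}{4831}$ ($s = \frac{14 i}{9662} = 14 i \frac{1}{9662} = \frac{7 i}{4831} \approx 0.001449 i$)
$\frac{s}{Y{\left(59 \right)}} = \frac{\frac{7}{4831} i}{59^{2} \left(\frac{20}{9} + 5 \cdot 59\right)} = \frac{\frac{7}{4831} i}{3481 \left(\frac{20}{9} + 295\right)} = \frac{\frac{7}{4831} i}{3481 \cdot \frac{2675}{9}} = \frac{\frac{7}{4831} i}{\frac{9311675}{9}} = \frac{7 i}{4831} \cdot \frac{9}{9311675} = \frac{63 i}{44984701925}$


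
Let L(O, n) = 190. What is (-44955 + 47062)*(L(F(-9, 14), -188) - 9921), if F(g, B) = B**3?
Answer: -20503217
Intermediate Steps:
(-44955 + 47062)*(L(F(-9, 14), -188) - 9921) = (-44955 + 47062)*(190 - 9921) = 2107*(-9731) = -20503217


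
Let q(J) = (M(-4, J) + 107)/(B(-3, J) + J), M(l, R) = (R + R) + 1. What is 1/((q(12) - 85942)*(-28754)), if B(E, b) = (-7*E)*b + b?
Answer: 23/56836737870 ≈ 4.0467e-10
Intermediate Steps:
M(l, R) = 1 + 2*R (M(l, R) = 2*R + 1 = 1 + 2*R)
B(E, b) = b - 7*E*b (B(E, b) = -7*E*b + b = b - 7*E*b)
q(J) = (108 + 2*J)/(23*J) (q(J) = ((1 + 2*J) + 107)/(J*(1 - 7*(-3)) + J) = (108 + 2*J)/(J*(1 + 21) + J) = (108 + 2*J)/(J*22 + J) = (108 + 2*J)/(22*J + J) = (108 + 2*J)/((23*J)) = (108 + 2*J)*(1/(23*J)) = (108 + 2*J)/(23*J))
1/((q(12) - 85942)*(-28754)) = 1/((2/23)*(54 + 12)/12 - 85942*(-28754)) = -1/28754/((2/23)*(1/12)*66 - 85942) = -1/28754/(11/23 - 85942) = -1/28754/(-1976655/23) = -23/1976655*(-1/28754) = 23/56836737870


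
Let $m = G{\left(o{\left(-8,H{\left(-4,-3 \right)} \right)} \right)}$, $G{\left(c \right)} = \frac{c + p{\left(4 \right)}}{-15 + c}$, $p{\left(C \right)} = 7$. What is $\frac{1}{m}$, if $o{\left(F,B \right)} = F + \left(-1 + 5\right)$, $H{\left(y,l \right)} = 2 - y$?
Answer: $- \frac{19}{3} \approx -6.3333$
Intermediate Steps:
$o{\left(F,B \right)} = 4 + F$ ($o{\left(F,B \right)} = F + 4 = 4 + F$)
$G{\left(c \right)} = \frac{7 + c}{-15 + c}$ ($G{\left(c \right)} = \frac{c + 7}{-15 + c} = \frac{7 + c}{-15 + c}$)
$m = - \frac{3}{19}$ ($m = \frac{7 + \left(4 - 8\right)}{-15 + \left(4 - 8\right)} = \frac{7 - 4}{-15 - 4} = \frac{1}{-19} \cdot 3 = \left(- \frac{1}{19}\right) 3 = - \frac{3}{19} \approx -0.15789$)
$\frac{1}{m} = \frac{1}{- \frac{3}{19}} = - \frac{19}{3}$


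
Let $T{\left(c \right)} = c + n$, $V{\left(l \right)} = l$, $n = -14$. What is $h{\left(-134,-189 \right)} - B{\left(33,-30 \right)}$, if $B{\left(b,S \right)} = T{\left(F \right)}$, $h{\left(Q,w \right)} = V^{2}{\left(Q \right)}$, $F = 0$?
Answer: $17970$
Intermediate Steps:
$h{\left(Q,w \right)} = Q^{2}$
$T{\left(c \right)} = -14 + c$ ($T{\left(c \right)} = c - 14 = -14 + c$)
$B{\left(b,S \right)} = -14$ ($B{\left(b,S \right)} = -14 + 0 = -14$)
$h{\left(-134,-189 \right)} - B{\left(33,-30 \right)} = \left(-134\right)^{2} - -14 = 17956 + 14 = 17970$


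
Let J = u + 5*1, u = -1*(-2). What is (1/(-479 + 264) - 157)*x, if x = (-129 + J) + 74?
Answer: 1620288/215 ≈ 7536.2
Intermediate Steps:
u = 2
J = 7 (J = 2 + 5*1 = 2 + 5 = 7)
x = -48 (x = (-129 + 7) + 74 = -122 + 74 = -48)
(1/(-479 + 264) - 157)*x = (1/(-479 + 264) - 157)*(-48) = (1/(-215) - 157)*(-48) = (-1/215 - 157)*(-48) = -33756/215*(-48) = 1620288/215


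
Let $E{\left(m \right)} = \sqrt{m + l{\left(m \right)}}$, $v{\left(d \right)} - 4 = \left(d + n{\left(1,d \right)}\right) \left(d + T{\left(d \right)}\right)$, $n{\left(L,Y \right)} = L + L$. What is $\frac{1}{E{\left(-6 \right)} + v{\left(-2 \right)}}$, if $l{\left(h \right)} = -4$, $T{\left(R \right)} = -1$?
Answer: $\frac{2}{13} - \frac{i \sqrt{10}}{26} \approx 0.15385 - 0.12163 i$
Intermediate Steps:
$n{\left(L,Y \right)} = 2 L$
$v{\left(d \right)} = 4 + \left(-1 + d\right) \left(2 + d\right)$ ($v{\left(d \right)} = 4 + \left(d + 2 \cdot 1\right) \left(d - 1\right) = 4 + \left(d + 2\right) \left(-1 + d\right) = 4 + \left(2 + d\right) \left(-1 + d\right) = 4 + \left(-1 + d\right) \left(2 + d\right)$)
$E{\left(m \right)} = \sqrt{-4 + m}$ ($E{\left(m \right)} = \sqrt{m - 4} = \sqrt{-4 + m}$)
$\frac{1}{E{\left(-6 \right)} + v{\left(-2 \right)}} = \frac{1}{\sqrt{-4 - 6} + \left(2 - 2 + \left(-2\right)^{2}\right)} = \frac{1}{\sqrt{-10} + \left(2 - 2 + 4\right)} = \frac{1}{i \sqrt{10} + 4} = \frac{1}{4 + i \sqrt{10}}$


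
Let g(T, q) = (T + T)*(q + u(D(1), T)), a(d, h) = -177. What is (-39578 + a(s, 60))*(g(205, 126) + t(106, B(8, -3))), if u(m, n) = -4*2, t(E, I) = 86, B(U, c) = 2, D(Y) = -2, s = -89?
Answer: -1926765830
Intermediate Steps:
u(m, n) = -8
g(T, q) = 2*T*(-8 + q) (g(T, q) = (T + T)*(q - 8) = (2*T)*(-8 + q) = 2*T*(-8 + q))
(-39578 + a(s, 60))*(g(205, 126) + t(106, B(8, -3))) = (-39578 - 177)*(2*205*(-8 + 126) + 86) = -39755*(2*205*118 + 86) = -39755*(48380 + 86) = -39755*48466 = -1926765830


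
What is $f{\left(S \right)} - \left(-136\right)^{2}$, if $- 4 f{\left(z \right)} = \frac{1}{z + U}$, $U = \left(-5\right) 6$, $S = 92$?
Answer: $- \frac{4587009}{248} \approx -18496.0$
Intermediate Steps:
$U = -30$
$f{\left(z \right)} = - \frac{1}{4 \left(-30 + z\right)}$ ($f{\left(z \right)} = - \frac{1}{4 \left(z - 30\right)} = - \frac{1}{4 \left(-30 + z\right)}$)
$f{\left(S \right)} - \left(-136\right)^{2} = - \frac{1}{-120 + 4 \cdot 92} - \left(-136\right)^{2} = - \frac{1}{-120 + 368} - 18496 = - \frac{1}{248} - 18496 = - \frac{4587009}{248}$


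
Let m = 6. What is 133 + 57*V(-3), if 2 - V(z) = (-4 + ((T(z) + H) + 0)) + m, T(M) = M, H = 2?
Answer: 190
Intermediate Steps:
V(z) = -2 - z (V(z) = 2 - ((-4 + ((z + 2) + 0)) + 6) = 2 - ((-4 + ((2 + z) + 0)) + 6) = 2 - ((-4 + (2 + z)) + 6) = 2 - ((-2 + z) + 6) = 2 - (4 + z) = 2 + (-4 - z) = -2 - z)
133 + 57*V(-3) = 133 + 57*(-2 - 1*(-3)) = 133 + 57*(-2 + 3) = 133 + 57*1 = 133 + 57 = 190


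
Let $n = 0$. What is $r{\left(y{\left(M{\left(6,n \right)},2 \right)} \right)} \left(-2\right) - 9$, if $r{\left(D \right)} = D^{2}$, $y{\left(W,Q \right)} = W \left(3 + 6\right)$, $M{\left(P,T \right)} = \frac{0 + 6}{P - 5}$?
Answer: $-5841$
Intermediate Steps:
$M{\left(P,T \right)} = \frac{6}{-5 + P}$
$y{\left(W,Q \right)} = 9 W$ ($y{\left(W,Q \right)} = W 9 = 9 W$)
$r{\left(y{\left(M{\left(6,n \right)},2 \right)} \right)} \left(-2\right) - 9 = \left(9 \frac{6}{-5 + 6}\right)^{2} \left(-2\right) - 9 = \left(9 \cdot \frac{6}{1}\right)^{2} \left(-2\right) - 9 = \left(9 \cdot 6 \cdot 1\right)^{2} \left(-2\right) - 9 = \left(9 \cdot 6\right)^{2} \left(-2\right) - 9 = 54^{2} \left(-2\right) - 9 = 2916 \left(-2\right) - 9 = -5832 - 9 = -5841$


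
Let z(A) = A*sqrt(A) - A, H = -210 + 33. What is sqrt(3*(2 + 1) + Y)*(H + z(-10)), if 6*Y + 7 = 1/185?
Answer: -334*sqrt(603285)/555 - 20*I*sqrt(241314)/111 ≈ -467.43 - 88.511*I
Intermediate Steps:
H = -177
z(A) = A**(3/2) - A
Y = -647/555 (Y = -7/6 + (1/6)/185 = -7/6 + (1/6)*(1/185) = -7/6 + 1/1110 = -647/555 ≈ -1.1658)
sqrt(3*(2 + 1) + Y)*(H + z(-10)) = sqrt(3*(2 + 1) - 647/555)*(-177 + ((-10)**(3/2) - 1*(-10))) = sqrt(3*3 - 647/555)*(-177 + (-10*I*sqrt(10) + 10)) = sqrt(9 - 647/555)*(-177 + (10 - 10*I*sqrt(10))) = sqrt(4348/555)*(-167 - 10*I*sqrt(10)) = (2*sqrt(603285)/555)*(-167 - 10*I*sqrt(10)) = 2*sqrt(603285)*(-167 - 10*I*sqrt(10))/555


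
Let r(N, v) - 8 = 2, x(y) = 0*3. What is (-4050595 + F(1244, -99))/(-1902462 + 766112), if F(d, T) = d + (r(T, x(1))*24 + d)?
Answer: 4047867/1136350 ≈ 3.5622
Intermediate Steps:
x(y) = 0
r(N, v) = 10 (r(N, v) = 8 + 2 = 10)
F(d, T) = 240 + 2*d (F(d, T) = d + (10*24 + d) = d + (240 + d) = 240 + 2*d)
(-4050595 + F(1244, -99))/(-1902462 + 766112) = (-4050595 + (240 + 2*1244))/(-1902462 + 766112) = (-4050595 + (240 + 2488))/(-1136350) = (-4050595 + 2728)*(-1/1136350) = -4047867*(-1/1136350) = 4047867/1136350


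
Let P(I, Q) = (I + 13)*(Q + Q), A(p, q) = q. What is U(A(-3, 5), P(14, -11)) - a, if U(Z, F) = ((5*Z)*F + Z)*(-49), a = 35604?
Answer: 691801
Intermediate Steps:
P(I, Q) = 2*Q*(13 + I) (P(I, Q) = (13 + I)*(2*Q) = 2*Q*(13 + I))
U(Z, F) = -49*Z - 245*F*Z (U(Z, F) = (5*F*Z + Z)*(-49) = (Z + 5*F*Z)*(-49) = -49*Z - 245*F*Z)
U(A(-3, 5), P(14, -11)) - a = -49*5*(1 + 5*(2*(-11)*(13 + 14))) - 1*35604 = -49*5*(1 + 5*(2*(-11)*27)) - 35604 = -49*5*(1 + 5*(-594)) - 35604 = -49*5*(1 - 2970) - 35604 = -49*5*(-2969) - 35604 = 727405 - 35604 = 691801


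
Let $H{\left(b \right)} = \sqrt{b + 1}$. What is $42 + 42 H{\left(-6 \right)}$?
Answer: $42 + 42 i \sqrt{5} \approx 42.0 + 93.915 i$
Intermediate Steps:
$H{\left(b \right)} = \sqrt{1 + b}$
$42 + 42 H{\left(-6 \right)} = 42 + 42 \sqrt{1 - 6} = 42 + 42 \sqrt{-5} = 42 + 42 i \sqrt{5}$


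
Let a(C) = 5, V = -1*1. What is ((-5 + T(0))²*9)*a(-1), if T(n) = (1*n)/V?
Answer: 1125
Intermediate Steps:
V = -1
T(n) = -n (T(n) = (1*n)/(-1) = n*(-1) = -n)
((-5 + T(0))²*9)*a(-1) = ((-5 - 1*0)²*9)*5 = ((-5 + 0)²*9)*5 = ((-5)²*9)*5 = (25*9)*5 = 225*5 = 1125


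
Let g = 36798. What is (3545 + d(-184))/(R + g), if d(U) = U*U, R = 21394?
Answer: 37401/58192 ≈ 0.64272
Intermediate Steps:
d(U) = U²
(3545 + d(-184))/(R + g) = (3545 + (-184)²)/(21394 + 36798) = (3545 + 33856)/58192 = 37401*(1/58192) = 37401/58192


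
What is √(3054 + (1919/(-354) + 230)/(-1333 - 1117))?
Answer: √468811881723/12390 ≈ 55.262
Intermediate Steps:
√(3054 + (1919/(-354) + 230)/(-1333 - 1117)) = √(3054 + (1919*(-1/354) + 230)/(-2450)) = √(3054 + (-1919/354 + 230)*(-1/2450)) = √(3054 + (79501/354)*(-1/2450)) = √(3054 - 79501/867300) = √(2648654699/867300) = √468811881723/12390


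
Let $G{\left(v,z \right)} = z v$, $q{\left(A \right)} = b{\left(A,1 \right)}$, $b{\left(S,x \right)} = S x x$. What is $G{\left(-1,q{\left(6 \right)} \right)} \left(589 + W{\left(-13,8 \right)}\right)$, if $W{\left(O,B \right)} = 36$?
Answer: $-3750$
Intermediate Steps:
$b{\left(S,x \right)} = S x^{2}$
$q{\left(A \right)} = A$ ($q{\left(A \right)} = A 1^{2} = A 1 = A$)
$G{\left(v,z \right)} = v z$
$G{\left(-1,q{\left(6 \right)} \right)} \left(589 + W{\left(-13,8 \right)}\right) = \left(-1\right) 6 \left(589 + 36\right) = \left(-6\right) 625 = -3750$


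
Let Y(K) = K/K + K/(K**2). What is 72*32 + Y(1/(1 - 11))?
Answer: 2295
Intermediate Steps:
Y(K) = 1 + 1/K (Y(K) = 1 + K/K**2 = 1 + 1/K)
72*32 + Y(1/(1 - 11)) = 72*32 + (1 + 1/(1 - 11))/(1/(1 - 11)) = 2304 + (1 + 1/(-10))/(1/(-10)) = 2304 + (1 - 1/10)/(-1/10) = 2304 - 10*9/10 = 2304 - 9 = 2295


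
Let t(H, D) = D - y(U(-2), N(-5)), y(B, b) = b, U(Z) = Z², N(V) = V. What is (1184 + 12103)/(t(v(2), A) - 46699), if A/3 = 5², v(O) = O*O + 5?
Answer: -13287/46619 ≈ -0.28501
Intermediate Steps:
v(O) = 5 + O² (v(O) = O² + 5 = 5 + O²)
A = 75 (A = 3*5² = 3*25 = 75)
t(H, D) = 5 + D (t(H, D) = D - 1*(-5) = D + 5 = 5 + D)
(1184 + 12103)/(t(v(2), A) - 46699) = (1184 + 12103)/((5 + 75) - 46699) = 13287/(80 - 46699) = 13287/(-46619) = 13287*(-1/46619) = -13287/46619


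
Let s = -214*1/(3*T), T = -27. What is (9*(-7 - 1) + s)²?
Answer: 31561924/6561 ≈ 4810.5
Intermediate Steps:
s = 214/81 (s = -214/(3*(-27)) = -214/(-81) = -214*(-1/81) = 214/81 ≈ 2.6420)
(9*(-7 - 1) + s)² = (9*(-7 - 1) + 214/81)² = (9*(-8) + 214/81)² = (-72 + 214/81)² = (-5618/81)² = 31561924/6561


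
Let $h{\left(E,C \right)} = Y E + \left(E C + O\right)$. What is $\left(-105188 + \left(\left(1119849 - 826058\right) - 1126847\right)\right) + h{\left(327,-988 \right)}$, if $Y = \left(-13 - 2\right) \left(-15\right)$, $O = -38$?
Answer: $-1187783$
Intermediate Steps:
$Y = 225$ ($Y = \left(-15\right) \left(-15\right) = 225$)
$h{\left(E,C \right)} = -38 + 225 E + C E$ ($h{\left(E,C \right)} = 225 E + \left(E C - 38\right) = 225 E + \left(C E - 38\right) = 225 E + \left(-38 + C E\right) = -38 + 225 E + C E$)
$\left(-105188 + \left(\left(1119849 - 826058\right) - 1126847\right)\right) + h{\left(327,-988 \right)} = \left(-105188 + \left(\left(1119849 - 826058\right) - 1126847\right)\right) - 249539 = \left(-105188 + \left(293791 - 1126847\right)\right) - 249539 = \left(-105188 - 833056\right) - 249539 = -938244 - 249539 = -1187783$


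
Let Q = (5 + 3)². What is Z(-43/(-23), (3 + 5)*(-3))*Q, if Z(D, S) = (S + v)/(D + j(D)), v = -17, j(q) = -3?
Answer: 30176/13 ≈ 2321.2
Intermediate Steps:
Z(D, S) = (-17 + S)/(-3 + D) (Z(D, S) = (S - 17)/(D - 3) = (-17 + S)/(-3 + D))
Q = 64 (Q = 8² = 64)
Z(-43/(-23), (3 + 5)*(-3))*Q = ((-17 + (3 + 5)*(-3))/(-3 - 43/(-23)))*64 = ((-17 + 8*(-3))/(-3 - 43*(-1/23)))*64 = ((-17 - 24)/(-3 + 43/23))*64 = (-41/(-26/23))*64 = -23/26*(-41)*64 = (943/26)*64 = 30176/13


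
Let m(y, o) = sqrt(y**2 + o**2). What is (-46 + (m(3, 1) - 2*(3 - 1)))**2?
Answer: (50 - sqrt(10))**2 ≈ 2193.8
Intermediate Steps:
m(y, o) = sqrt(o**2 + y**2)
(-46 + (m(3, 1) - 2*(3 - 1)))**2 = (-46 + (sqrt(1**2 + 3**2) - 2*(3 - 1)))**2 = (-46 + (sqrt(1 + 9) - 2*2))**2 = (-46 + (sqrt(10) - 4))**2 = (-46 + (-4 + sqrt(10)))**2 = (-50 + sqrt(10))**2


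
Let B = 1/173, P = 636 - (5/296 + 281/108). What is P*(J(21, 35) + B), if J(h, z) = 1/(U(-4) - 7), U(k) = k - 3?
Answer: -268285099/6452208 ≈ -41.580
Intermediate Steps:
U(k) = -3 + k
J(h, z) = -1/14 (J(h, z) = 1/((-3 - 4) - 7) = 1/(-7 - 7) = 1/(-14) = -1/14)
P = 5061983/7992 (P = 636 - (5*(1/296) + 281*(1/108)) = 636 - (5/296 + 281/108) = 636 - 1*20929/7992 = 636 - 20929/7992 = 5061983/7992 ≈ 633.38)
B = 1/173 ≈ 0.0057803
P*(J(21, 35) + B) = 5061983*(-1/14 + 1/173)/7992 = (5061983/7992)*(-159/2422) = -268285099/6452208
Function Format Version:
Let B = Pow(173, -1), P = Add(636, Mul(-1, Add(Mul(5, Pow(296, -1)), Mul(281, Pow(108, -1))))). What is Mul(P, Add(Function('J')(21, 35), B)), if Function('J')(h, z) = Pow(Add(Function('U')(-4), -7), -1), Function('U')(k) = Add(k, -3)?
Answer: Rational(-268285099, 6452208) ≈ -41.580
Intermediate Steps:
Function('U')(k) = Add(-3, k)
Function('J')(h, z) = Rational(-1, 14) (Function('J')(h, z) = Pow(Add(Add(-3, -4), -7), -1) = Pow(Add(-7, -7), -1) = Pow(-14, -1) = Rational(-1, 14))
P = Rational(5061983, 7992) (P = Add(636, Mul(-1, Add(Mul(5, Rational(1, 296)), Mul(281, Rational(1, 108))))) = Add(636, Mul(-1, Add(Rational(5, 296), Rational(281, 108)))) = Add(636, Mul(-1, Rational(20929, 7992))) = Add(636, Rational(-20929, 7992)) = Rational(5061983, 7992) ≈ 633.38)
B = Rational(1, 173) ≈ 0.0057803
Mul(P, Add(Function('J')(21, 35), B)) = Mul(Rational(5061983, 7992), Add(Rational(-1, 14), Rational(1, 173))) = Mul(Rational(5061983, 7992), Rational(-159, 2422)) = Rational(-268285099, 6452208)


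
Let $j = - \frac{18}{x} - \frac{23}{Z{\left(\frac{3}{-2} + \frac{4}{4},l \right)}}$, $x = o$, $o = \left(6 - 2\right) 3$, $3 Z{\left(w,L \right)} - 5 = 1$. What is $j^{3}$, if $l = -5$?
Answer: $-2197$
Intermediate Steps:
$Z{\left(w,L \right)} = 2$ ($Z{\left(w,L \right)} = \frac{5}{3} + \frac{1}{3} \cdot 1 = \frac{5}{3} + \frac{1}{3} = 2$)
$o = 12$ ($o = 4 \cdot 3 = 12$)
$x = 12$
$j = -13$ ($j = - \frac{18}{12} - \frac{23}{2} = \left(-18\right) \frac{1}{12} - \frac{23}{2} = - \frac{3}{2} - \frac{23}{2} = -13$)
$j^{3} = \left(-13\right)^{3} = -2197$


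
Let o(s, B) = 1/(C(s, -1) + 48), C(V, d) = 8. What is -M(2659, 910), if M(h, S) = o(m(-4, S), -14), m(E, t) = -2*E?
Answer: -1/56 ≈ -0.017857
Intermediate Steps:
o(s, B) = 1/56 (o(s, B) = 1/(8 + 48) = 1/56)
M(h, S) = 1/56
-M(2659, 910) = -1*1/56 = -1/56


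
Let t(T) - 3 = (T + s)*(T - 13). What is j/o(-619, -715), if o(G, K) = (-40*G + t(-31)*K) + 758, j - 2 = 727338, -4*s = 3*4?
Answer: -727340/1046267 ≈ -0.69518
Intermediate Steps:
s = -3 (s = -3*4/4 = -¼*12 = -3)
t(T) = 3 + (-13 + T)*(-3 + T) (t(T) = 3 + (T - 3)*(T - 13) = 3 + (-3 + T)*(-13 + T) = 3 + (-13 + T)*(-3 + T))
j = 727340 (j = 2 + 727338 = 727340)
o(G, K) = 758 - 40*G + 1499*K (o(G, K) = (-40*G + (42 + (-31)² - 16*(-31))*K) + 758 = (-40*G + (42 + 961 + 496)*K) + 758 = (-40*G + 1499*K) + 758 = 758 - 40*G + 1499*K)
j/o(-619, -715) = 727340/(758 - 40*(-619) + 1499*(-715)) = 727340/(758 + 24760 - 1071785) = 727340/(-1046267) = 727340*(-1/1046267) = -727340/1046267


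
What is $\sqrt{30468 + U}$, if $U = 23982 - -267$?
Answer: $\sqrt{54717} \approx 233.92$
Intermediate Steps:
$U = 24249$ ($U = 23982 + 267 = 24249$)
$\sqrt{30468 + U} = \sqrt{30468 + 24249} = \sqrt{54717}$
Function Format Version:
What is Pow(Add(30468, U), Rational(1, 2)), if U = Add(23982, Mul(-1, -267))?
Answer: Pow(54717, Rational(1, 2)) ≈ 233.92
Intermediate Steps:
U = 24249 (U = Add(23982, 267) = 24249)
Pow(Add(30468, U), Rational(1, 2)) = Pow(Add(30468, 24249), Rational(1, 2)) = Pow(54717, Rational(1, 2))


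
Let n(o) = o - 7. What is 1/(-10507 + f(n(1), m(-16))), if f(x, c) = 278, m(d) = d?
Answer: -1/10229 ≈ -9.7761e-5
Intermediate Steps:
n(o) = -7 + o
1/(-10507 + f(n(1), m(-16))) = 1/(-10507 + 278) = 1/(-10229) = -1/10229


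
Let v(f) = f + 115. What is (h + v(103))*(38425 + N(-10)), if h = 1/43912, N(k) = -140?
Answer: 366495298845/43912 ≈ 8.3461e+6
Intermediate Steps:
h = 1/43912 ≈ 2.2773e-5
v(f) = 115 + f
(h + v(103))*(38425 + N(-10)) = (1/43912 + (115 + 103))*(38425 - 140) = (1/43912 + 218)*38285 = (9572817/43912)*38285 = 366495298845/43912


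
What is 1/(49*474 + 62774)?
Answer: 1/86000 ≈ 1.1628e-5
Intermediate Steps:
1/(49*474 + 62774) = 1/(23226 + 62774) = 1/86000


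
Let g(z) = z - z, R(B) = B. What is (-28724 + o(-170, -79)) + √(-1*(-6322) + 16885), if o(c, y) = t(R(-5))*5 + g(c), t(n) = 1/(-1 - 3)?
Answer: -114901/4 + √23207 ≈ -28573.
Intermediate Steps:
g(z) = 0
t(n) = -¼ (t(n) = 1/(-4) = -¼)
o(c, y) = -5/4 (o(c, y) = -¼*5 + 0 = -5/4 + 0 = -5/4)
(-28724 + o(-170, -79)) + √(-1*(-6322) + 16885) = (-28724 - 5/4) + √(-1*(-6322) + 16885) = -114901/4 + √(6322 + 16885) = -114901/4 + √23207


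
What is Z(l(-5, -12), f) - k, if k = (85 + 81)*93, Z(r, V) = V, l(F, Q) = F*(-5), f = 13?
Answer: -15425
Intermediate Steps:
l(F, Q) = -5*F
k = 15438 (k = 166*93 = 15438)
Z(l(-5, -12), f) - k = 13 - 1*15438 = 13 - 15438 = -15425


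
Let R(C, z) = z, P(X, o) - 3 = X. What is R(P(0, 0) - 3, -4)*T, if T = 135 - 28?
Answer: -428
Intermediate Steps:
P(X, o) = 3 + X
T = 107
R(P(0, 0) - 3, -4)*T = -4*107 = -428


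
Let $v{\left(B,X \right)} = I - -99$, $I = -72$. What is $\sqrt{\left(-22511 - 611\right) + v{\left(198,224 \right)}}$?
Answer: $i \sqrt{23095} \approx 151.97 i$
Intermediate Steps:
$v{\left(B,X \right)} = 27$ ($v{\left(B,X \right)} = -72 - -99 = -72 + 99 = 27$)
$\sqrt{\left(-22511 - 611\right) + v{\left(198,224 \right)}} = \sqrt{\left(-22511 - 611\right) + 27} = \sqrt{-23122 + 27} = \sqrt{-23095} = i \sqrt{23095}$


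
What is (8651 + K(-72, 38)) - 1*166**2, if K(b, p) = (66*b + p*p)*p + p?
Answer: -144571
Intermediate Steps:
K(b, p) = p + p*(p**2 + 66*b) (K(b, p) = (66*b + p**2)*p + p = (p**2 + 66*b)*p + p = p*(p**2 + 66*b) + p = p + p*(p**2 + 66*b))
(8651 + K(-72, 38)) - 1*166**2 = (8651 + 38*(1 + 38**2 + 66*(-72))) - 1*166**2 = (8651 + 38*(1 + 1444 - 4752)) - 1*27556 = (8651 + 38*(-3307)) - 27556 = (8651 - 125666) - 27556 = -117015 - 27556 = -144571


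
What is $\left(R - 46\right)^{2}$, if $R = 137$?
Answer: $8281$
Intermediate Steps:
$\left(R - 46\right)^{2} = \left(137 - 46\right)^{2} = 91^{2} = 8281$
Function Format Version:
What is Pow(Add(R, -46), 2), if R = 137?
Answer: 8281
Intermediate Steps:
Pow(Add(R, -46), 2) = Pow(Add(137, -46), 2) = Pow(91, 2) = 8281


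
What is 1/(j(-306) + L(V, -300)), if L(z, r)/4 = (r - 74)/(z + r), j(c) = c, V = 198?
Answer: -3/874 ≈ -0.0034325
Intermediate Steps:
L(z, r) = 4*(-74 + r)/(r + z) (L(z, r) = 4*((r - 74)/(z + r)) = 4*((-74 + r)/(r + z)) = 4*(-74 + r)/(r + z))
1/(j(-306) + L(V, -300)) = 1/(-306 + 4*(-74 - 300)/(-300 + 198)) = 1/(-306 + 4*(-374)/(-102)) = 1/(-306 + 4*(-1/102)*(-374)) = 1/(-306 + 44/3) = 1/(-874/3) = -3/874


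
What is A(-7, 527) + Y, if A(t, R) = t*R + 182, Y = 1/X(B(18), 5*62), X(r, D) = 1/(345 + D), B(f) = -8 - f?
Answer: -2852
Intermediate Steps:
Y = 655 (Y = 1/(1/(345 + 5*62)) = 1/(1/(345 + 310)) = 1/(1/655) = 655)
A(t, R) = 182 + R*t (A(t, R) = R*t + 182 = 182 + R*t)
A(-7, 527) + Y = (182 + 527*(-7)) + 655 = (182 - 3689) + 655 = -3507 + 655 = -2852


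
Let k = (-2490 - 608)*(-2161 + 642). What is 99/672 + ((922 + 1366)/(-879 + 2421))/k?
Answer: 8552250223/58051513632 ≈ 0.14732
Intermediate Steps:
k = 4705862 (k = -3098*(-1519) = 4705862)
99/672 + ((922 + 1366)/(-879 + 2421))/k = 99/672 + ((922 + 1366)/(-879 + 2421))/4705862 = 99*(1/672) + (2288/1542)*(1/4705862) = 33/224 + (2288*(1/1542))*(1/4705862) = 33/224 + (1144/771)*(1/4705862) = 33/224 + 572/1814109801 = 8552250223/58051513632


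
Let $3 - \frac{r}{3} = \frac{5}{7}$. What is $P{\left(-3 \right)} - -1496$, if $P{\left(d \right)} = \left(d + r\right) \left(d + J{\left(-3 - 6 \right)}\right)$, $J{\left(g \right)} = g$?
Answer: $\frac{10148}{7} \approx 1449.7$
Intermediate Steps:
$r = \frac{48}{7}$ ($r = 9 - 3 \cdot \frac{5}{7} = 9 - 3 \cdot 5 \cdot \frac{1}{7} = 9 - \frac{15}{7} = \frac{48}{7} \approx 6.8571$)
$P{\left(d \right)} = \left(-9 + d\right) \left(\frac{48}{7} + d\right)$ ($P{\left(d \right)} = \left(d + \frac{48}{7}\right) \left(d - 9\right) = \left(\frac{48}{7} + d\right) \left(d - 9\right) = \left(\frac{48}{7} + d\right) \left(-9 + d\right) = \left(-9 + d\right) \left(\frac{48}{7} + d\right)$)
$P{\left(-3 \right)} - -1496 = \left(- \frac{432}{7} + \left(-3\right)^{2} - - \frac{45}{7}\right) - -1496 = \left(- \frac{432}{7} + 9 + \frac{45}{7}\right) + 1496 = - \frac{324}{7} + 1496 = \frac{10148}{7}$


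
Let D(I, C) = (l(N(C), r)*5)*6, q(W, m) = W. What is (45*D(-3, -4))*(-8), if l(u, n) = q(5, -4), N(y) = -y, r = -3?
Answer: -54000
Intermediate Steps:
l(u, n) = 5
D(I, C) = 150 (D(I, C) = (5*5)*6 = 25*6 = 150)
(45*D(-3, -4))*(-8) = (45*150)*(-8) = 6750*(-8) = -54000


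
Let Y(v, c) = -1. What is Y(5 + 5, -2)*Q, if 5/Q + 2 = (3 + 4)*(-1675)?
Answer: 5/11727 ≈ 0.00042637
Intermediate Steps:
Q = -5/11727 (Q = 5/(-2 + (3 + 4)*(-1675)) = 5/(-2 + 7*(-1675)) = 5/(-2 - 11725) = 5/(-11727) = 5*(-1/11727) = -5/11727 ≈ -0.00042637)
Y(5 + 5, -2)*Q = -1*(-5/11727) = 5/11727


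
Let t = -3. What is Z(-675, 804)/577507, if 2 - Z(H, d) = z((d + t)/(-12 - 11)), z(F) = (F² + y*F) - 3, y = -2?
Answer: -675802/305501203 ≈ -0.0022121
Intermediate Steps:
z(F) = -3 + F² - 2*F (z(F) = (F² - 2*F) - 3 = -3 + F² - 2*F)
Z(H, d) = 121/23 - (3/23 - d/23)² - 2*d/23 (Z(H, d) = 2 - (-3 + ((d - 3)/(-12 - 11))² - 2*(d - 3)/(-12 - 11)) = 2 - (-3 + ((-3 + d)/(-23))² - 2*(-3 + d)/(-23)) = 2 - (-3 + ((-3 + d)*(-1/23))² - 2*(-3 + d)*(-1)/23) = 2 - (-3 + (3/23 - d/23)² - 2*(3/23 - d/23)) = 2 - (-3 + (3/23 - d/23)² + (-6/23 + 2*d/23)) = 2 - (-75/23 + (3/23 - d/23)² + 2*d/23) = 2 + (75/23 - (3/23 - d/23)² - 2*d/23) = 121/23 - (3/23 - d/23)² - 2*d/23)
Z(-675, 804)/577507 = (2774/529 - 40/529*804 - 1/529*804²)/577507 = (2774/529 - 32160/529 - 1/529*646416)*(1/577507) = (2774/529 - 32160/529 - 646416/529)*(1/577507) = -675802/529*1/577507 = -675802/305501203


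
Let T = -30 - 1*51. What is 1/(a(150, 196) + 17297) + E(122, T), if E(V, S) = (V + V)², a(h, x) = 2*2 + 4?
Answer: 1030270481/17305 ≈ 59536.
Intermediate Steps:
a(h, x) = 8 (a(h, x) = 4 + 4 = 8)
T = -81 (T = -30 - 51 = -81)
E(V, S) = 4*V² (E(V, S) = (2*V)² = 4*V²)
1/(a(150, 196) + 17297) + E(122, T) = 1/(8 + 17297) + 4*122² = 1/17305 + 4*14884 = 1/17305 + 59536 = 1030270481/17305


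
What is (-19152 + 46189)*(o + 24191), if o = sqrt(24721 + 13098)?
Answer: 654052067 + 27037*sqrt(37819) ≈ 6.5931e+8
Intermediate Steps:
o = sqrt(37819) ≈ 194.47
(-19152 + 46189)*(o + 24191) = (-19152 + 46189)*(sqrt(37819) + 24191) = 27037*(24191 + sqrt(37819)) = 654052067 + 27037*sqrt(37819)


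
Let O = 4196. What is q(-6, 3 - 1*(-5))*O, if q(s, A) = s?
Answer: -25176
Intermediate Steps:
q(-6, 3 - 1*(-5))*O = -6*4196 = -25176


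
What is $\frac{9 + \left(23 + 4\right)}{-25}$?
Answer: $- \frac{36}{25} \approx -1.44$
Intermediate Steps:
$\frac{9 + \left(23 + 4\right)}{-25} = - \frac{9 + 27}{25} = \left(- \frac{1}{25}\right) 36 = - \frac{36}{25}$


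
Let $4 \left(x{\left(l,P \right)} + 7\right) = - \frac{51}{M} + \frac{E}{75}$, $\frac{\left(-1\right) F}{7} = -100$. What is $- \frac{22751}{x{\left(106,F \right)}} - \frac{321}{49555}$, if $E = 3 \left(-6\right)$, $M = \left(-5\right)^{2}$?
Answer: $\frac{112742337503}{37513135} \approx 3005.4$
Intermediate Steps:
$F = 700$ ($F = \left(-7\right) \left(-100\right) = 700$)
$M = 25$
$E = -18$
$x{\left(l,P \right)} = - \frac{757}{100}$ ($x{\left(l,P \right)} = -7 + \frac{- \frac{51}{25} - \frac{18}{75}}{4} = -7 + \frac{\left(-51\right) \frac{1}{25} - \frac{6}{25}}{4} = -7 + \frac{- \frac{51}{25} - \frac{6}{25}}{4} = -7 + \frac{1}{4} \left(- \frac{57}{25}\right) = -7 - \frac{57}{100} = - \frac{757}{100}$)
$- \frac{22751}{x{\left(106,F \right)}} - \frac{321}{49555} = - \frac{22751}{- \frac{757}{100}} - \frac{321}{49555} = \left(-22751\right) \left(- \frac{100}{757}\right) - \frac{321}{49555} = \frac{2275100}{757} - \frac{321}{49555} = \frac{112742337503}{37513135}$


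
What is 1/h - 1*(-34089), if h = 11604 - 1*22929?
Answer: 386057924/11325 ≈ 34089.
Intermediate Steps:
h = -11325 (h = 11604 - 22929 = -11325)
1/h - 1*(-34089) = 1/(-11325) - 1*(-34089) = -1/11325 + 34089 = 386057924/11325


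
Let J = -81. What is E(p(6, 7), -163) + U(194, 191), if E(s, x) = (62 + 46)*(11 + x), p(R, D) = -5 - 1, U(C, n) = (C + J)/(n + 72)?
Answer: -4317295/263 ≈ -16416.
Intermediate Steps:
U(C, n) = (-81 + C)/(72 + n) (U(C, n) = (C - 81)/(n + 72) = (-81 + C)/(72 + n))
p(R, D) = -6
E(s, x) = 1188 + 108*x (E(s, x) = 108*(11 + x) = 1188 + 108*x)
E(p(6, 7), -163) + U(194, 191) = (1188 + 108*(-163)) + (-81 + 194)/(72 + 191) = (1188 - 17604) + 113/263 = -16416 + (1/263)*113 = -16416 + 113/263 = -4317295/263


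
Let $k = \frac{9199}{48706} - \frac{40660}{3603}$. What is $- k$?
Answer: $\frac{1947241963}{175487718} \approx 11.096$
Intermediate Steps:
$k = - \frac{1947241963}{175487718}$ ($k = 9199 \cdot \frac{1}{48706} - \frac{40660}{3603} = \frac{9199}{48706} - \frac{40660}{3603} = - \frac{1947241963}{175487718} \approx -11.096$)
$- k = \left(-1\right) \left(- \frac{1947241963}{175487718}\right) = \frac{1947241963}{175487718}$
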